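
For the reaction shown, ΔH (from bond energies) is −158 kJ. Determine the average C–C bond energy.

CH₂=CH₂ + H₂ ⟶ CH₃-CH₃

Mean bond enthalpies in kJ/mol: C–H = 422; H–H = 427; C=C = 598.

D(C–C) ≈ 339 kJ/mol

Let D be the C–C bond energy.
Σ(broken) = 4×422 + 1×598 + 1×427 = 2713
Σ(formed) = 1×D + 6×422 = 2532 + D
ΔH = Σ(broken) − Σ(formed) = (2713) − (2532 + D) = +181 − D
Setting this equal to −158 kJ gives D = 339 kJ/mol.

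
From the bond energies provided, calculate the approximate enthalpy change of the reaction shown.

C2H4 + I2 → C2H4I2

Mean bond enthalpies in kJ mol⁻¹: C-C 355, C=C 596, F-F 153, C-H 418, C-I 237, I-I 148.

ΔH ≈ −85 kJ

Bonds broken (reactants):
  C-H: 4 × 418 = 1672
  C=C: 1 × 596 = 596
  I-I: 1 × 148 = 148
  Σ(broken) = 2416 kJ
Bonds formed (products):
  C-C: 1 × 355 = 355
  C-H: 4 × 418 = 1672
  C-I: 2 × 237 = 474
  Σ(formed) = 2501 kJ
ΔH = Σ(broken) − Σ(formed) = 2416 − 2501 = −85 kJ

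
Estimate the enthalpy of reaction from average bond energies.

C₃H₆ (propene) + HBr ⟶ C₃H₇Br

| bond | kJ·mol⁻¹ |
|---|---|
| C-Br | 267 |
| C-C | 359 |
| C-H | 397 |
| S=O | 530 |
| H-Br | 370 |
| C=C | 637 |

Bonds broken (reactants):
  C-C: 1 × 359 = 359
  C-H: 6 × 397 = 2382
  C=C: 1 × 637 = 637
  H-Br: 1 × 370 = 370
  Σ(broken) = 3748 kJ
Bonds formed (products):
  C-Br: 1 × 267 = 267
  C-C: 2 × 359 = 718
  C-H: 7 × 397 = 2779
  Σ(formed) = 3764 kJ
ΔH = Σ(broken) − Σ(formed) = 3748 − 3764 = −16 kJ

ΔH ≈ −16 kJ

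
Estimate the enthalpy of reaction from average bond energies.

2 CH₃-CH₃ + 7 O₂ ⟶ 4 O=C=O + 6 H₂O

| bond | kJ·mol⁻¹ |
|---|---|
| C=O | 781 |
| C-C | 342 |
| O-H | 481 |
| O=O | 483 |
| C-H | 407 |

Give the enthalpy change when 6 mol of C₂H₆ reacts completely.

Bonds broken (reactants):
  C-C: 2 × 342 = 684
  C-H: 12 × 407 = 4884
  O=O: 7 × 483 = 3381
  Σ(broken) = 8949 kJ
Bonds formed (products):
  C=O: 8 × 781 = 6248
  O-H: 12 × 481 = 5772
  Σ(formed) = 12020 kJ
ΔH = Σ(broken) − Σ(formed) = 8949 − 12020 = −3071 kJ
For 3× the reaction as written: 3 × (−3071) = −9213 kJ

ΔH = −9213 kJ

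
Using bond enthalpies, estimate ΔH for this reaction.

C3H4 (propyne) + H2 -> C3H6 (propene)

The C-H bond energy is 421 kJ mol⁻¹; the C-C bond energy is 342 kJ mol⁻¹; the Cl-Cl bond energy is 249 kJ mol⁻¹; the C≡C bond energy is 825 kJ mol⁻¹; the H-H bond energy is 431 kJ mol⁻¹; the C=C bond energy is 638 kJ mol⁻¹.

ΔH ≈ −224 kJ

Bonds broken (reactants):
  C≡C: 1 × 825 = 825
  C-C: 1 × 342 = 342
  C-H: 4 × 421 = 1684
  H-H: 1 × 431 = 431
  Σ(broken) = 3282 kJ
Bonds formed (products):
  C-C: 1 × 342 = 342
  C-H: 6 × 421 = 2526
  C=C: 1 × 638 = 638
  Σ(formed) = 3506 kJ
ΔH = Σ(broken) − Σ(formed) = 3282 − 3506 = −224 kJ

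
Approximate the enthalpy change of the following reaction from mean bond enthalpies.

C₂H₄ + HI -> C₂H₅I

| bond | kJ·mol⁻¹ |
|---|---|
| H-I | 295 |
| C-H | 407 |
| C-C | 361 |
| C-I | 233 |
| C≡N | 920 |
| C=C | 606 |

Bonds broken (reactants):
  C-H: 4 × 407 = 1628
  C=C: 1 × 606 = 606
  H-I: 1 × 295 = 295
  Σ(broken) = 2529 kJ
Bonds formed (products):
  C-C: 1 × 361 = 361
  C-H: 5 × 407 = 2035
  C-I: 1 × 233 = 233
  Σ(formed) = 2629 kJ
ΔH = Σ(broken) − Σ(formed) = 2529 − 2629 = −100 kJ

ΔH ≈ −100 kJ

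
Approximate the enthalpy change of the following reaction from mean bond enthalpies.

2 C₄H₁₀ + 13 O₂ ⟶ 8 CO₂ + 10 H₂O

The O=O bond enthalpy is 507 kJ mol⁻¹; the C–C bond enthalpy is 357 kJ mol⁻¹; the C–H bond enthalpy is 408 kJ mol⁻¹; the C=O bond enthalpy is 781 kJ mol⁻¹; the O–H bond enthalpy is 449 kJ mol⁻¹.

ΔH ≈ −4583 kJ

Bonds broken (reactants):
  C–C: 6 × 357 = 2142
  C–H: 20 × 408 = 8160
  O=O: 13 × 507 = 6591
  Σ(broken) = 16893 kJ
Bonds formed (products):
  C=O: 16 × 781 = 12496
  O–H: 20 × 449 = 8980
  Σ(formed) = 21476 kJ
ΔH = Σ(broken) − Σ(formed) = 16893 − 21476 = −4583 kJ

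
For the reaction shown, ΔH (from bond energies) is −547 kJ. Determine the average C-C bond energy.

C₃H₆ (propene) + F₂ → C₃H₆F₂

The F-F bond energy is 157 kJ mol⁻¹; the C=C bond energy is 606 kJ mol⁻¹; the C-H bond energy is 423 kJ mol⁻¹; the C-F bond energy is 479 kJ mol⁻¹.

Let D be the C-C bond energy.
Σ(broken) = 1×D + 6×423 + 1×606 + 1×157 = 3301 + D
Σ(formed) = 2×D + 2×479 + 6×423 = 3496 + 2D
ΔH = Σ(broken) − Σ(formed) = (3301 + D) − (3496 + 2D) = −195 − D
Setting this equal to −547 kJ gives D = 352 kJ/mol.

D(C-C) ≈ 352 kJ/mol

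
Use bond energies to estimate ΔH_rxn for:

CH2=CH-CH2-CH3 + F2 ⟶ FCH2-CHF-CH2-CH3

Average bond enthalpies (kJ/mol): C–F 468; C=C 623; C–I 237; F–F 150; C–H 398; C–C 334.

Bonds broken (reactants):
  C–C: 2 × 334 = 668
  C–H: 8 × 398 = 3184
  C=C: 1 × 623 = 623
  F–F: 1 × 150 = 150
  Σ(broken) = 4625 kJ
Bonds formed (products):
  C–C: 3 × 334 = 1002
  C–F: 2 × 468 = 936
  C–H: 8 × 398 = 3184
  Σ(formed) = 5122 kJ
ΔH = Σ(broken) − Σ(formed) = 4625 − 5122 = −497 kJ

ΔH ≈ −497 kJ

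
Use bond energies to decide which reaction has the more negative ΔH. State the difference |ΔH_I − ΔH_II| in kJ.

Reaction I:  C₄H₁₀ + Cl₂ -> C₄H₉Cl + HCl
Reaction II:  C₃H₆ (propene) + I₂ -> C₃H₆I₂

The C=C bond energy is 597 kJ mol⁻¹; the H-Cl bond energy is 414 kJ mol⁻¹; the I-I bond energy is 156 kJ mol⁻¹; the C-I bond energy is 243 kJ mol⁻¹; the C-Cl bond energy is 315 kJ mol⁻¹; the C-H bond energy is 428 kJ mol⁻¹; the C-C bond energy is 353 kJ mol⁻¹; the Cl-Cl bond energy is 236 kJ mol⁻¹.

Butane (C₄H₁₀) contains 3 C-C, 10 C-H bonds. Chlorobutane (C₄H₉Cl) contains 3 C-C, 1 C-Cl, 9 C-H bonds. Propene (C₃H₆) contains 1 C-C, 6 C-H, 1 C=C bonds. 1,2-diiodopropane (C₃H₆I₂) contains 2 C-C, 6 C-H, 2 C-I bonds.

Reaction I:
  Bonds broken (reactants):
    C-C: 3 × 353 = 1059
    C-H: 10 × 428 = 4280
    Cl-Cl: 1 × 236 = 236
    Σ(broken) = 5575 kJ
  Bonds formed (products):
    C-C: 3 × 353 = 1059
    C-Cl: 1 × 315 = 315
    C-H: 9 × 428 = 3852
    H-Cl: 1 × 414 = 414
    Σ(formed) = 5640 kJ
  ΔH_I = 5575 − 5640 = −65 kJ
Reaction II:
  Bonds broken (reactants):
    C-C: 1 × 353 = 353
    C-H: 6 × 428 = 2568
    C=C: 1 × 597 = 597
    I-I: 1 × 156 = 156
    Σ(broken) = 3674 kJ
  Bonds formed (products):
    C-C: 2 × 353 = 706
    C-H: 6 × 428 = 2568
    C-I: 2 × 243 = 486
    Σ(formed) = 3760 kJ
  ΔH_II = 3674 − 3760 = −86 kJ
ΔH_I − ΔH_II = +21 kJ, so reaction II has the more negative ΔH; |ΔH_I − ΔH_II| = 21 kJ.

Reaction II, by 21 kJ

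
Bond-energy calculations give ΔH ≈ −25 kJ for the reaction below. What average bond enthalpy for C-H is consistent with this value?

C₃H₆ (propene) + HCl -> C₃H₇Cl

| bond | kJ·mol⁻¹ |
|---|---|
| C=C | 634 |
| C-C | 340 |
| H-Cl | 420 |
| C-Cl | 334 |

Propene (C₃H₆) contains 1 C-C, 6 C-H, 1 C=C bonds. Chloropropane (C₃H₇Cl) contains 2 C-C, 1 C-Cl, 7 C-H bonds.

Let D be the C-H bond energy.
Σ(broken) = 1×340 + 6×D + 1×634 + 1×420 = 1394 + 6D
Σ(formed) = 2×340 + 1×334 + 7×D = 1014 + 7D
ΔH = Σ(broken) − Σ(formed) = (1394 + 6D) − (1014 + 7D) = +380 − D
Setting this equal to −25 kJ gives D = 405 kJ/mol.

D(C-H) ≈ 405 kJ/mol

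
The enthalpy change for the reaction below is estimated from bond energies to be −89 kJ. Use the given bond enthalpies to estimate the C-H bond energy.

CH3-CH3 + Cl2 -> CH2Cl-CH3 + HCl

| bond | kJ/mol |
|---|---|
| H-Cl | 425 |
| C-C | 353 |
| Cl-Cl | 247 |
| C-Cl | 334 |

D(C-H) ≈ 423 kJ/mol

Let D be the C-H bond energy.
Σ(broken) = 1×353 + 6×D + 1×247 = 600 + 6D
Σ(formed) = 1×353 + 1×334 + 5×D + 1×425 = 1112 + 5D
ΔH = Σ(broken) − Σ(formed) = (600 + 6D) − (1112 + 5D) = −512 + D
Setting this equal to −89 kJ gives D = 423 kJ/mol.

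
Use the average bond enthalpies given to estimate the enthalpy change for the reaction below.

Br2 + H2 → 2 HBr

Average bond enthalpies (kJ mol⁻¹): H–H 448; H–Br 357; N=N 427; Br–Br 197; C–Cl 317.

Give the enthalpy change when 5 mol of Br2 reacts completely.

Bonds broken (reactants):
  Br–Br: 1 × 197 = 197
  H–H: 1 × 448 = 448
  Σ(broken) = 645 kJ
Bonds formed (products):
  H–Br: 2 × 357 = 714
  Σ(formed) = 714 kJ
ΔH = Σ(broken) − Σ(formed) = 645 − 714 = −69 kJ
For 5× the reaction as written: 5 × (−69) = −345 kJ

ΔH = −345 kJ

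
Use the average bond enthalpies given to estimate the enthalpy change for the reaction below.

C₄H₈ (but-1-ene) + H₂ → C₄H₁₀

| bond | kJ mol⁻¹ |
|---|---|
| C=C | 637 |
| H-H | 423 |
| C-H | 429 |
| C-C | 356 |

Bonds broken (reactants):
  C-C: 2 × 356 = 712
  C-H: 8 × 429 = 3432
  C=C: 1 × 637 = 637
  H-H: 1 × 423 = 423
  Σ(broken) = 5204 kJ
Bonds formed (products):
  C-C: 3 × 356 = 1068
  C-H: 10 × 429 = 4290
  Σ(formed) = 5358 kJ
ΔH = Σ(broken) − Σ(formed) = 5204 − 5358 = −154 kJ

ΔH ≈ −154 kJ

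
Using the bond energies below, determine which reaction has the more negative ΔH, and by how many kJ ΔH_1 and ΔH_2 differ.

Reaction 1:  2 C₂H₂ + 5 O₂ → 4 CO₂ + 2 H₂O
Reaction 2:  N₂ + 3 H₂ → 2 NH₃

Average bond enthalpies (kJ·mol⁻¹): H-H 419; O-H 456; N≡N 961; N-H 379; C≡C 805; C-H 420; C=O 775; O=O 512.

Reaction 1, by 2118 kJ

Reaction 1:
  Bonds broken (reactants):
    C≡C: 2 × 805 = 1610
    C-H: 4 × 420 = 1680
    O=O: 5 × 512 = 2560
    Σ(broken) = 5850 kJ
  Bonds formed (products):
    C=O: 8 × 775 = 6200
    O-H: 4 × 456 = 1824
    Σ(formed) = 8024 kJ
  ΔH_1 = 5850 − 8024 = −2174 kJ
Reaction 2:
  Bonds broken (reactants):
    H-H: 3 × 419 = 1257
    N≡N: 1 × 961 = 961
    Σ(broken) = 2218 kJ
  Bonds formed (products):
    N-H: 6 × 379 = 2274
    Σ(formed) = 2274 kJ
  ΔH_2 = 2218 − 2274 = −56 kJ
ΔH_1 − ΔH_2 = −2118 kJ, so reaction 1 has the more negative ΔH; |ΔH_1 − ΔH_2| = 2118 kJ.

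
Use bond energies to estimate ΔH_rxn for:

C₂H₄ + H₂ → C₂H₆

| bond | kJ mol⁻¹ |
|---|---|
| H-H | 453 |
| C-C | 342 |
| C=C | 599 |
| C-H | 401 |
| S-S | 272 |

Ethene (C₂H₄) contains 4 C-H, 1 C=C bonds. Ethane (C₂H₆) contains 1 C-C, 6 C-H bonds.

ΔH ≈ −92 kJ

Bonds broken (reactants):
  C-H: 4 × 401 = 1604
  C=C: 1 × 599 = 599
  H-H: 1 × 453 = 453
  Σ(broken) = 2656 kJ
Bonds formed (products):
  C-C: 1 × 342 = 342
  C-H: 6 × 401 = 2406
  Σ(formed) = 2748 kJ
ΔH = Σ(broken) − Σ(formed) = 2656 − 2748 = −92 kJ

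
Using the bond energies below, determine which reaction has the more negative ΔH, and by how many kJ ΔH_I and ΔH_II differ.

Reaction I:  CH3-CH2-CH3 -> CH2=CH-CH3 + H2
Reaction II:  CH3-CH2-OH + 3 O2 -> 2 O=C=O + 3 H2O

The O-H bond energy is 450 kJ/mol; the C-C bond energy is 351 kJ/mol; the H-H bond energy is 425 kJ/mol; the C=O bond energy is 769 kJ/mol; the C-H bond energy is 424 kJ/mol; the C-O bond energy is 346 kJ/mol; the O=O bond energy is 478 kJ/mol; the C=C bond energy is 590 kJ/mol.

Reaction II, by 1259 kJ

Reaction I:
  Bonds broken (reactants):
    C-C: 2 × 351 = 702
    C-H: 8 × 424 = 3392
    Σ(broken) = 4094 kJ
  Bonds formed (products):
    C-C: 1 × 351 = 351
    C-H: 6 × 424 = 2544
    C=C: 1 × 590 = 590
    H-H: 1 × 425 = 425
    Σ(formed) = 3910 kJ
  ΔH_I = 4094 − 3910 = +184 kJ
Reaction II:
  Bonds broken (reactants):
    C-C: 1 × 351 = 351
    C-H: 5 × 424 = 2120
    C-O: 1 × 346 = 346
    O-H: 1 × 450 = 450
    O=O: 3 × 478 = 1434
    Σ(broken) = 4701 kJ
  Bonds formed (products):
    C=O: 4 × 769 = 3076
    O-H: 6 × 450 = 2700
    Σ(formed) = 5776 kJ
  ΔH_II = 4701 − 5776 = −1075 kJ
ΔH_I − ΔH_II = +1259 kJ, so reaction II has the more negative ΔH; |ΔH_I − ΔH_II| = 1259 kJ.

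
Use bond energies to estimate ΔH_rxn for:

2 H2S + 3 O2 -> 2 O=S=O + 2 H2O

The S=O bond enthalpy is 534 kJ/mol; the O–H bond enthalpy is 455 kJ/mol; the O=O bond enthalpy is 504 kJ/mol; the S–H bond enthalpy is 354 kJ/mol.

Bonds broken (reactants):
  O=O: 3 × 504 = 1512
  S–H: 4 × 354 = 1416
  Σ(broken) = 2928 kJ
Bonds formed (products):
  O–H: 4 × 455 = 1820
  S=O: 4 × 534 = 2136
  Σ(formed) = 3956 kJ
ΔH = Σ(broken) − Σ(formed) = 2928 − 3956 = −1028 kJ

ΔH ≈ −1028 kJ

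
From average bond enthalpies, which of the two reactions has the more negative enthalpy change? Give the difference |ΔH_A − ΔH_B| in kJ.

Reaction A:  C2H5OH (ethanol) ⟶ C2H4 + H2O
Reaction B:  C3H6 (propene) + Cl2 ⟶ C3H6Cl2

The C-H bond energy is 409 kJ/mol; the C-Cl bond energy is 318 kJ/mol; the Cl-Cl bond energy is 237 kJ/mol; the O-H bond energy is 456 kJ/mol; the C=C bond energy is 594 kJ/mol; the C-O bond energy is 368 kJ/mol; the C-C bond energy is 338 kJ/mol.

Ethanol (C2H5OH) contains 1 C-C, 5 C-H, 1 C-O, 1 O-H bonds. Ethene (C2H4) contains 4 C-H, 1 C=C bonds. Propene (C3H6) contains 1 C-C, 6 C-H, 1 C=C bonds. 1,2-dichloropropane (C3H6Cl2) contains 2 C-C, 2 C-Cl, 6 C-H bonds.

Reaction B, by 208 kJ

Reaction A:
  Bonds broken (reactants):
    C-C: 1 × 338 = 338
    C-H: 5 × 409 = 2045
    C-O: 1 × 368 = 368
    O-H: 1 × 456 = 456
    Σ(broken) = 3207 kJ
  Bonds formed (products):
    C-H: 4 × 409 = 1636
    C=C: 1 × 594 = 594
    O-H: 2 × 456 = 912
    Σ(formed) = 3142 kJ
  ΔH_A = 3207 − 3142 = +65 kJ
Reaction B:
  Bonds broken (reactants):
    C-C: 1 × 338 = 338
    C-H: 6 × 409 = 2454
    C=C: 1 × 594 = 594
    Cl-Cl: 1 × 237 = 237
    Σ(broken) = 3623 kJ
  Bonds formed (products):
    C-C: 2 × 338 = 676
    C-Cl: 2 × 318 = 636
    C-H: 6 × 409 = 2454
    Σ(formed) = 3766 kJ
  ΔH_B = 3623 − 3766 = −143 kJ
ΔH_A − ΔH_B = +208 kJ, so reaction B has the more negative ΔH; |ΔH_A − ΔH_B| = 208 kJ.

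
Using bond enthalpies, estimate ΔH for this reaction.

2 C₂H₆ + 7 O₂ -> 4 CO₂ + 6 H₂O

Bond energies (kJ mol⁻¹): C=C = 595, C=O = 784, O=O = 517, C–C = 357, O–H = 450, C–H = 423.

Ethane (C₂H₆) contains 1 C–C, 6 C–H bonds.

Bonds broken (reactants):
  C–C: 2 × 357 = 714
  C–H: 12 × 423 = 5076
  O=O: 7 × 517 = 3619
  Σ(broken) = 9409 kJ
Bonds formed (products):
  C=O: 8 × 784 = 6272
  O–H: 12 × 450 = 5400
  Σ(formed) = 11672 kJ
ΔH = Σ(broken) − Σ(formed) = 9409 − 11672 = −2263 kJ

ΔH ≈ −2263 kJ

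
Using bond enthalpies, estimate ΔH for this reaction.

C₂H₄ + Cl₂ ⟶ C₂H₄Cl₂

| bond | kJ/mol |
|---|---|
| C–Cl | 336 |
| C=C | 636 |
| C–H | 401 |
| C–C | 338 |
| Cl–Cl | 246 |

ΔH ≈ −128 kJ

Bonds broken (reactants):
  C–H: 4 × 401 = 1604
  C=C: 1 × 636 = 636
  Cl–Cl: 1 × 246 = 246
  Σ(broken) = 2486 kJ
Bonds formed (products):
  C–C: 1 × 338 = 338
  C–Cl: 2 × 336 = 672
  C–H: 4 × 401 = 1604
  Σ(formed) = 2614 kJ
ΔH = Σ(broken) − Σ(formed) = 2486 − 2614 = −128 kJ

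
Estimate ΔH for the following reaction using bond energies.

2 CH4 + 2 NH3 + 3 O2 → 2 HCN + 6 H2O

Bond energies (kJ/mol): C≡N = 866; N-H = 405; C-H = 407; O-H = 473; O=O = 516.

ΔH ≈ −988 kJ

Bonds broken (reactants):
  C-H: 8 × 407 = 3256
  N-H: 6 × 405 = 2430
  O=O: 3 × 516 = 1548
  Σ(broken) = 7234 kJ
Bonds formed (products):
  C≡N: 2 × 866 = 1732
  C-H: 2 × 407 = 814
  O-H: 12 × 473 = 5676
  Σ(formed) = 8222 kJ
ΔH = Σ(broken) − Σ(formed) = 7234 − 8222 = −988 kJ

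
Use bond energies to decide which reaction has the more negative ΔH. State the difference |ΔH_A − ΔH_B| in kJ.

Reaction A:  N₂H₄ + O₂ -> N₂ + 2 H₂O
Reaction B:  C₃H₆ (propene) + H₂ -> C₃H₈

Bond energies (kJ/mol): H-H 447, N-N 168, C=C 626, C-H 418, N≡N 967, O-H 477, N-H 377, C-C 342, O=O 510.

Reaction A, by 584 kJ

Reaction A:
  Bonds broken (reactants):
    N-H: 4 × 377 = 1508
    N-N: 1 × 168 = 168
    O=O: 1 × 510 = 510
    Σ(broken) = 2186 kJ
  Bonds formed (products):
    N≡N: 1 × 967 = 967
    O-H: 4 × 477 = 1908
    Σ(formed) = 2875 kJ
  ΔH_A = 2186 − 2875 = −689 kJ
Reaction B:
  Bonds broken (reactants):
    C-C: 1 × 342 = 342
    C-H: 6 × 418 = 2508
    C=C: 1 × 626 = 626
    H-H: 1 × 447 = 447
    Σ(broken) = 3923 kJ
  Bonds formed (products):
    C-C: 2 × 342 = 684
    C-H: 8 × 418 = 3344
    Σ(formed) = 4028 kJ
  ΔH_B = 3923 − 4028 = −105 kJ
ΔH_A − ΔH_B = −584 kJ, so reaction A has the more negative ΔH; |ΔH_A − ΔH_B| = 584 kJ.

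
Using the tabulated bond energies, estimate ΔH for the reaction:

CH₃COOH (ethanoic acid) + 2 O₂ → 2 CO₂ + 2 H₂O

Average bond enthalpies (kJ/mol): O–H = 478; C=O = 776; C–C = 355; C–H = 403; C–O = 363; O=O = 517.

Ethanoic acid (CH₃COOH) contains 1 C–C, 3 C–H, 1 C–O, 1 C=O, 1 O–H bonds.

Bonds broken (reactants):
  C–C: 1 × 355 = 355
  C–H: 3 × 403 = 1209
  C–O: 1 × 363 = 363
  C=O: 1 × 776 = 776
  O–H: 1 × 478 = 478
  O=O: 2 × 517 = 1034
  Σ(broken) = 4215 kJ
Bonds formed (products):
  C=O: 4 × 776 = 3104
  O–H: 4 × 478 = 1912
  Σ(formed) = 5016 kJ
ΔH = Σ(broken) − Σ(formed) = 4215 − 5016 = −801 kJ

ΔH ≈ −801 kJ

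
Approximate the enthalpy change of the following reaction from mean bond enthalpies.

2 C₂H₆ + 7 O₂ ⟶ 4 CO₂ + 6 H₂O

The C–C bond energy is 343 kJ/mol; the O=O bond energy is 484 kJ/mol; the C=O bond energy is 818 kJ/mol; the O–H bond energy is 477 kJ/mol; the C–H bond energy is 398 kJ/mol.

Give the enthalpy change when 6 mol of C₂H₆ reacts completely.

ΔH = −10254 kJ

Bonds broken (reactants):
  C–C: 2 × 343 = 686
  C–H: 12 × 398 = 4776
  O=O: 7 × 484 = 3388
  Σ(broken) = 8850 kJ
Bonds formed (products):
  C=O: 8 × 818 = 6544
  O–H: 12 × 477 = 5724
  Σ(formed) = 12268 kJ
ΔH = Σ(broken) − Σ(formed) = 8850 − 12268 = −3418 kJ
For 3× the reaction as written: 3 × (−3418) = −10254 kJ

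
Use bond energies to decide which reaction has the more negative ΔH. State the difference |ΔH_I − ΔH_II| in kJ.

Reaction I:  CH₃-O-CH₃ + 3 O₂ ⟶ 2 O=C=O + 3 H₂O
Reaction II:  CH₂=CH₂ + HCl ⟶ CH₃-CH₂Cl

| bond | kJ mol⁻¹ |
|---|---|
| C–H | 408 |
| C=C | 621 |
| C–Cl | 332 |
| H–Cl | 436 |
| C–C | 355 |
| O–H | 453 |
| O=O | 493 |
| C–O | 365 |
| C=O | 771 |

Reaction I:
  Bonds broken (reactants):
    C–H: 6 × 408 = 2448
    C–O: 2 × 365 = 730
    O=O: 3 × 493 = 1479
    Σ(broken) = 4657 kJ
  Bonds formed (products):
    C=O: 4 × 771 = 3084
    O–H: 6 × 453 = 2718
    Σ(formed) = 5802 kJ
  ΔH_I = 4657 − 5802 = −1145 kJ
Reaction II:
  Bonds broken (reactants):
    C–H: 4 × 408 = 1632
    C=C: 1 × 621 = 621
    H–Cl: 1 × 436 = 436
    Σ(broken) = 2689 kJ
  Bonds formed (products):
    C–C: 1 × 355 = 355
    C–Cl: 1 × 332 = 332
    C–H: 5 × 408 = 2040
    Σ(formed) = 2727 kJ
  ΔH_II = 2689 − 2727 = −38 kJ
ΔH_I − ΔH_II = −1107 kJ, so reaction I has the more negative ΔH; |ΔH_I − ΔH_II| = 1107 kJ.

Reaction I, by 1107 kJ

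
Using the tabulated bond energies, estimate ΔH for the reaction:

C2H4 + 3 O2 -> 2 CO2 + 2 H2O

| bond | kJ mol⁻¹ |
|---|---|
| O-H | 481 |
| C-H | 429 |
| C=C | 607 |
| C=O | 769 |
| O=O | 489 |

ΔH ≈ −1210 kJ

Bonds broken (reactants):
  C-H: 4 × 429 = 1716
  C=C: 1 × 607 = 607
  O=O: 3 × 489 = 1467
  Σ(broken) = 3790 kJ
Bonds formed (products):
  C=O: 4 × 769 = 3076
  O-H: 4 × 481 = 1924
  Σ(formed) = 5000 kJ
ΔH = Σ(broken) − Σ(formed) = 3790 − 5000 = −1210 kJ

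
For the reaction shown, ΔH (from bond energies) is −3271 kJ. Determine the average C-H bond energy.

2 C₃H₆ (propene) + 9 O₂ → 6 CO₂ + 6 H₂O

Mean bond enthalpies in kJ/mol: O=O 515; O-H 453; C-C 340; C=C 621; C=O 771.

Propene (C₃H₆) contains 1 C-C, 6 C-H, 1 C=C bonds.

Let D be the C-H bond energy.
Σ(broken) = 2×340 + 12×D + 2×621 + 9×515 = 6557 + 12D
Σ(formed) = 12×771 + 12×453 = 14688
ΔH = Σ(broken) − Σ(formed) = (6557 + 12D) − (14688) = −8131 + 12D
Setting this equal to −3271 kJ gives 12D = 4860, so D = 405 kJ/mol.

D(C-H) ≈ 405 kJ/mol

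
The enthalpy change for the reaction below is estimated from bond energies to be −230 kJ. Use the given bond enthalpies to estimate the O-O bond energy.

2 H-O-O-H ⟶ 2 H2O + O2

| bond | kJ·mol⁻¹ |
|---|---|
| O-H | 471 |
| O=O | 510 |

Let D be the O-O bond energy.
Σ(broken) = 4×471 + 2×D = 1884 + 2D
Σ(formed) = 4×471 + 1×510 = 2394
ΔH = Σ(broken) − Σ(formed) = (1884 + 2D) − (2394) = −510 + 2D
Setting this equal to −230 kJ gives 2D = 280, so D = 140 kJ/mol.

D(O-O) ≈ 140 kJ/mol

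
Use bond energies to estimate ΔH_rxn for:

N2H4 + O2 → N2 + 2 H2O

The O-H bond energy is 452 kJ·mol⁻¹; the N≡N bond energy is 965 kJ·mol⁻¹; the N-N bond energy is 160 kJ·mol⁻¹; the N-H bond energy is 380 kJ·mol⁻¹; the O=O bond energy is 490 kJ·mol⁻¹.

Bonds broken (reactants):
  N-H: 4 × 380 = 1520
  N-N: 1 × 160 = 160
  O=O: 1 × 490 = 490
  Σ(broken) = 2170 kJ
Bonds formed (products):
  N≡N: 1 × 965 = 965
  O-H: 4 × 452 = 1808
  Σ(formed) = 2773 kJ
ΔH = Σ(broken) − Σ(formed) = 2170 − 2773 = −603 kJ

ΔH ≈ −603 kJ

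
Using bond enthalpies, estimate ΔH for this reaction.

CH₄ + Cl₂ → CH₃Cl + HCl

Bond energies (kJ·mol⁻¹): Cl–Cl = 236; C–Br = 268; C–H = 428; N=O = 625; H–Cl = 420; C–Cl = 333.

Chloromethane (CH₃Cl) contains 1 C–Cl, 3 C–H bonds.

ΔH ≈ −89 kJ

Bonds broken (reactants):
  C–H: 4 × 428 = 1712
  Cl–Cl: 1 × 236 = 236
  Σ(broken) = 1948 kJ
Bonds formed (products):
  C–Cl: 1 × 333 = 333
  C–H: 3 × 428 = 1284
  H–Cl: 1 × 420 = 420
  Σ(formed) = 2037 kJ
ΔH = Σ(broken) − Σ(formed) = 1948 − 2037 = −89 kJ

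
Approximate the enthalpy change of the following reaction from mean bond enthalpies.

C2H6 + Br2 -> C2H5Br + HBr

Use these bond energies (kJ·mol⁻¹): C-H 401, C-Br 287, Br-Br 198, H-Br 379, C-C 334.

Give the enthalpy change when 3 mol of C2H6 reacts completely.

Bonds broken (reactants):
  Br-Br: 1 × 198 = 198
  C-C: 1 × 334 = 334
  C-H: 6 × 401 = 2406
  Σ(broken) = 2938 kJ
Bonds formed (products):
  C-Br: 1 × 287 = 287
  C-C: 1 × 334 = 334
  C-H: 5 × 401 = 2005
  H-Br: 1 × 379 = 379
  Σ(formed) = 3005 kJ
ΔH = Σ(broken) − Σ(formed) = 2938 − 3005 = −67 kJ
For 3× the reaction as written: 3 × (−67) = −201 kJ

ΔH = −201 kJ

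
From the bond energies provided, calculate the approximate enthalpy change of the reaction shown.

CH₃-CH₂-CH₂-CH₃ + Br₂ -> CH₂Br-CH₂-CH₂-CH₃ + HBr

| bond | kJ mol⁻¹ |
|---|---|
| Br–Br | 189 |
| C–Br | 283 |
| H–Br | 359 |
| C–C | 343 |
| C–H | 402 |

ΔH ≈ −51 kJ

Bonds broken (reactants):
  Br–Br: 1 × 189 = 189
  C–C: 3 × 343 = 1029
  C–H: 10 × 402 = 4020
  Σ(broken) = 5238 kJ
Bonds formed (products):
  C–Br: 1 × 283 = 283
  C–C: 3 × 343 = 1029
  C–H: 9 × 402 = 3618
  H–Br: 1 × 359 = 359
  Σ(formed) = 5289 kJ
ΔH = Σ(broken) − Σ(formed) = 5238 − 5289 = −51 kJ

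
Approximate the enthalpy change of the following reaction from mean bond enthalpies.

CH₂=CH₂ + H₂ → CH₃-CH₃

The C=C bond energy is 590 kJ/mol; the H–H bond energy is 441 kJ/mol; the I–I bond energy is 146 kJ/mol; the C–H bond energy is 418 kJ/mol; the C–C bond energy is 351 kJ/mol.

Bonds broken (reactants):
  C–H: 4 × 418 = 1672
  C=C: 1 × 590 = 590
  H–H: 1 × 441 = 441
  Σ(broken) = 2703 kJ
Bonds formed (products):
  C–C: 1 × 351 = 351
  C–H: 6 × 418 = 2508
  Σ(formed) = 2859 kJ
ΔH = Σ(broken) − Σ(formed) = 2703 − 2859 = −156 kJ

ΔH ≈ −156 kJ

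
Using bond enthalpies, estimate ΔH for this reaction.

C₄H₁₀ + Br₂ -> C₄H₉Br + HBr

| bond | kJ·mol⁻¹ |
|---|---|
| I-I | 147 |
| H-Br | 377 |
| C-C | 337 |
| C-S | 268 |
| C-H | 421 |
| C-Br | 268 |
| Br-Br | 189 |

Bonds broken (reactants):
  Br-Br: 1 × 189 = 189
  C-C: 3 × 337 = 1011
  C-H: 10 × 421 = 4210
  Σ(broken) = 5410 kJ
Bonds formed (products):
  C-Br: 1 × 268 = 268
  C-C: 3 × 337 = 1011
  C-H: 9 × 421 = 3789
  H-Br: 1 × 377 = 377
  Σ(formed) = 5445 kJ
ΔH = Σ(broken) − Σ(formed) = 5410 − 5445 = −35 kJ

ΔH ≈ −35 kJ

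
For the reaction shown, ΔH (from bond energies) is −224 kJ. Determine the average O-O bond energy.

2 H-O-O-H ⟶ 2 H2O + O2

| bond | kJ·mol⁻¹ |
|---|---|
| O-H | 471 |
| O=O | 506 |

Let D be the O-O bond energy.
Σ(broken) = 4×471 + 2×D = 1884 + 2D
Σ(formed) = 4×471 + 1×506 = 2390
ΔH = Σ(broken) − Σ(formed) = (1884 + 2D) − (2390) = −506 + 2D
Setting this equal to −224 kJ gives 2D = 282, so D = 141 kJ/mol.

D(O-O) ≈ 141 kJ/mol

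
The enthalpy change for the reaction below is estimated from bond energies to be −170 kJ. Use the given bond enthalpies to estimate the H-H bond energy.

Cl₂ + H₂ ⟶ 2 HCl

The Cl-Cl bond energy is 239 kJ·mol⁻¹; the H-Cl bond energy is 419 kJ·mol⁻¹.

D(H-H) ≈ 429 kJ/mol

Let D be the H-H bond energy.
Σ(broken) = 1×239 + 1×D = 239 + D
Σ(formed) = 2×419 = 838
ΔH = Σ(broken) − Σ(formed) = (239 + D) − (838) = −599 + D
Setting this equal to −170 kJ gives D = 429 kJ/mol.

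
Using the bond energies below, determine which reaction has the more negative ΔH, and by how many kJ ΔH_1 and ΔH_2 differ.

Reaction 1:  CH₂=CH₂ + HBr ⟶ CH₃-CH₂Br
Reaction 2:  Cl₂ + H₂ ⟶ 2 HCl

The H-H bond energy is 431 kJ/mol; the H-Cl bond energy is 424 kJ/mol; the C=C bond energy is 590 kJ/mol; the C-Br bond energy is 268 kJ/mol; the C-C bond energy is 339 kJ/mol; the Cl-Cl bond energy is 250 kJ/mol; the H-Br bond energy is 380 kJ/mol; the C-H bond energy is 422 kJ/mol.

Reaction 2, by 108 kJ

Reaction 1:
  Bonds broken (reactants):
    C-H: 4 × 422 = 1688
    C=C: 1 × 590 = 590
    H-Br: 1 × 380 = 380
    Σ(broken) = 2658 kJ
  Bonds formed (products):
    C-Br: 1 × 268 = 268
    C-C: 1 × 339 = 339
    C-H: 5 × 422 = 2110
    Σ(formed) = 2717 kJ
  ΔH_1 = 2658 − 2717 = −59 kJ
Reaction 2:
  Bonds broken (reactants):
    Cl-Cl: 1 × 250 = 250
    H-H: 1 × 431 = 431
    Σ(broken) = 681 kJ
  Bonds formed (products):
    H-Cl: 2 × 424 = 848
    Σ(formed) = 848 kJ
  ΔH_2 = 681 − 848 = −167 kJ
ΔH_1 − ΔH_2 = +108 kJ, so reaction 2 has the more negative ΔH; |ΔH_1 − ΔH_2| = 108 kJ.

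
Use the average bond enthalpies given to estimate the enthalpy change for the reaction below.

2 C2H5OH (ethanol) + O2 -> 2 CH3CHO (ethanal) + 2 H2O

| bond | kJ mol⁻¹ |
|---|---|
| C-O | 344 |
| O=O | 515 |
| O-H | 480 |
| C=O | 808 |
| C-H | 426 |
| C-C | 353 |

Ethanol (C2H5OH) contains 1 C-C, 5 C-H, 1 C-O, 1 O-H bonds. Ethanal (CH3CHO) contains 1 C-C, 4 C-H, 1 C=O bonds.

ΔH ≈ −521 kJ

Bonds broken (reactants):
  C-C: 2 × 353 = 706
  C-H: 10 × 426 = 4260
  C-O: 2 × 344 = 688
  O-H: 2 × 480 = 960
  O=O: 1 × 515 = 515
  Σ(broken) = 7129 kJ
Bonds formed (products):
  C-C: 2 × 353 = 706
  C-H: 8 × 426 = 3408
  C=O: 2 × 808 = 1616
  O-H: 4 × 480 = 1920
  Σ(formed) = 7650 kJ
ΔH = Σ(broken) − Σ(formed) = 7129 − 7650 = −521 kJ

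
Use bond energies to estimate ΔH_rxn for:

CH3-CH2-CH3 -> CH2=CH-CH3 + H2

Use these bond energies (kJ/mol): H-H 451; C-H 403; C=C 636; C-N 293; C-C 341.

Bonds broken (reactants):
  C-C: 2 × 341 = 682
  C-H: 8 × 403 = 3224
  Σ(broken) = 3906 kJ
Bonds formed (products):
  C-C: 1 × 341 = 341
  C-H: 6 × 403 = 2418
  C=C: 1 × 636 = 636
  H-H: 1 × 451 = 451
  Σ(formed) = 3846 kJ
ΔH = Σ(broken) − Σ(formed) = 3906 − 3846 = +60 kJ

ΔH ≈ +60 kJ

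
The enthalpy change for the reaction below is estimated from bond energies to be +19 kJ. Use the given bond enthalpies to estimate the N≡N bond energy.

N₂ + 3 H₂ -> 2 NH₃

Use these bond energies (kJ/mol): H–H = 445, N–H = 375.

D(N≡N) ≈ 934 kJ/mol

Let D be the N≡N bond energy.
Σ(broken) = 3×445 + 1×D = 1335 + D
Σ(formed) = 6×375 = 2250
ΔH = Σ(broken) − Σ(formed) = (1335 + D) − (2250) = −915 + D
Setting this equal to +19 kJ gives D = 934 kJ/mol.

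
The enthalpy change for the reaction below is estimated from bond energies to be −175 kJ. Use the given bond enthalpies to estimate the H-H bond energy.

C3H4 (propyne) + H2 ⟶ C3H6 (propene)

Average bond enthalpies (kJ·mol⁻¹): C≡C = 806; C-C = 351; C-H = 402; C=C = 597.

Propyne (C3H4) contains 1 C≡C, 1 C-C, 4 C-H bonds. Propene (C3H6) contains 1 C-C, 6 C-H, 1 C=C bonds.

D(H-H) ≈ 420 kJ/mol

Let D be the H-H bond energy.
Σ(broken) = 1×806 + 1×351 + 4×402 + 1×D = 2765 + D
Σ(formed) = 1×351 + 6×402 + 1×597 = 3360
ΔH = Σ(broken) − Σ(formed) = (2765 + D) − (3360) = −595 + D
Setting this equal to −175 kJ gives D = 420 kJ/mol.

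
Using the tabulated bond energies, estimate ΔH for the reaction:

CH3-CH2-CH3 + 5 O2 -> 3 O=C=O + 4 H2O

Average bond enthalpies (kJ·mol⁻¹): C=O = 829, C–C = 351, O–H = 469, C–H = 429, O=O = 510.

Bonds broken (reactants):
  C–C: 2 × 351 = 702
  C–H: 8 × 429 = 3432
  O=O: 5 × 510 = 2550
  Σ(broken) = 6684 kJ
Bonds formed (products):
  C=O: 6 × 829 = 4974
  O–H: 8 × 469 = 3752
  Σ(formed) = 8726 kJ
ΔH = Σ(broken) − Σ(formed) = 6684 − 8726 = −2042 kJ

ΔH ≈ −2042 kJ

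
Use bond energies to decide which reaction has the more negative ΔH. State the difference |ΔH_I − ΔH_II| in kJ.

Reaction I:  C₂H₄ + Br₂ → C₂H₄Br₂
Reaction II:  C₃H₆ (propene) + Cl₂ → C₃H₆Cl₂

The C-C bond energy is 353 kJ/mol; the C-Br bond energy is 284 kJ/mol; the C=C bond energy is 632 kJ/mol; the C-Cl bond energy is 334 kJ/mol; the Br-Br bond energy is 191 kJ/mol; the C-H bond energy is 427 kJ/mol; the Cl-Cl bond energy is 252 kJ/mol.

Reaction I:
  Bonds broken (reactants):
    Br-Br: 1 × 191 = 191
    C-H: 4 × 427 = 1708
    C=C: 1 × 632 = 632
    Σ(broken) = 2531 kJ
  Bonds formed (products):
    C-Br: 2 × 284 = 568
    C-C: 1 × 353 = 353
    C-H: 4 × 427 = 1708
    Σ(formed) = 2629 kJ
  ΔH_I = 2531 − 2629 = −98 kJ
Reaction II:
  Bonds broken (reactants):
    C-C: 1 × 353 = 353
    C-H: 6 × 427 = 2562
    C=C: 1 × 632 = 632
    Cl-Cl: 1 × 252 = 252
    Σ(broken) = 3799 kJ
  Bonds formed (products):
    C-C: 2 × 353 = 706
    C-Cl: 2 × 334 = 668
    C-H: 6 × 427 = 2562
    Σ(formed) = 3936 kJ
  ΔH_II = 3799 − 3936 = −137 kJ
ΔH_I − ΔH_II = +39 kJ, so reaction II has the more negative ΔH; |ΔH_I − ΔH_II| = 39 kJ.

Reaction II, by 39 kJ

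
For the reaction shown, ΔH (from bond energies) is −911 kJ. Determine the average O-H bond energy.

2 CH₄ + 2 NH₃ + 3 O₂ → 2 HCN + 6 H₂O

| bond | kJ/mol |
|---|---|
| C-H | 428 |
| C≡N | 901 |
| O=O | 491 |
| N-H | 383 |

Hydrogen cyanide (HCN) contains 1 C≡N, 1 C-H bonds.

D(O-H) ≈ 454 kJ/mol

Let D be the O-H bond energy.
Σ(broken) = 8×428 + 6×383 + 3×491 = 7195
Σ(formed) = 2×901 + 2×428 + 12×D = 2658 + 12D
ΔH = Σ(broken) − Σ(formed) = (7195) − (2658 + 12D) = +4537 − 12D
Setting this equal to −911 kJ gives 12D = 5448, so D = 454 kJ/mol.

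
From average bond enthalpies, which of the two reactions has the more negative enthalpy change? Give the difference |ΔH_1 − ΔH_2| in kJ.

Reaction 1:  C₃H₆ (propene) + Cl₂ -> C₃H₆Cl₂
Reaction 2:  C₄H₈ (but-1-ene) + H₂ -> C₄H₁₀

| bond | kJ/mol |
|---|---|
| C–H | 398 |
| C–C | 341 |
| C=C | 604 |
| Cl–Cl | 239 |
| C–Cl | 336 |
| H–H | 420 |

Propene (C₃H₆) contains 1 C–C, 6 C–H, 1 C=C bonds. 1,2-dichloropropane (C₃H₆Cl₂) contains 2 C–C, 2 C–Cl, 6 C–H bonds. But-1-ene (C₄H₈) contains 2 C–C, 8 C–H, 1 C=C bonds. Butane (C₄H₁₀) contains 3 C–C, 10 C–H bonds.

Reaction 1, by 57 kJ

Reaction 1:
  Bonds broken (reactants):
    C–C: 1 × 341 = 341
    C–H: 6 × 398 = 2388
    C=C: 1 × 604 = 604
    Cl–Cl: 1 × 239 = 239
    Σ(broken) = 3572 kJ
  Bonds formed (products):
    C–C: 2 × 341 = 682
    C–Cl: 2 × 336 = 672
    C–H: 6 × 398 = 2388
    Σ(formed) = 3742 kJ
  ΔH_1 = 3572 − 3742 = −170 kJ
Reaction 2:
  Bonds broken (reactants):
    C–C: 2 × 341 = 682
    C–H: 8 × 398 = 3184
    C=C: 1 × 604 = 604
    H–H: 1 × 420 = 420
    Σ(broken) = 4890 kJ
  Bonds formed (products):
    C–C: 3 × 341 = 1023
    C–H: 10 × 398 = 3980
    Σ(formed) = 5003 kJ
  ΔH_2 = 4890 − 5003 = −113 kJ
ΔH_1 − ΔH_2 = −57 kJ, so reaction 1 has the more negative ΔH; |ΔH_1 − ΔH_2| = 57 kJ.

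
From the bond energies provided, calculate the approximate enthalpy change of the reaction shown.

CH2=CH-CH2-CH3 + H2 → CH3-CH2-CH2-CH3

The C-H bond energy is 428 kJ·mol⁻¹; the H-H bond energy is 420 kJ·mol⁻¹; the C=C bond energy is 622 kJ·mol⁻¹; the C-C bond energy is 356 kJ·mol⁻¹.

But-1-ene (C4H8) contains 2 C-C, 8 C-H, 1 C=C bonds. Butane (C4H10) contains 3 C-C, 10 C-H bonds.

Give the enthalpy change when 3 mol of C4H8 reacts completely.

Bonds broken (reactants):
  C-C: 2 × 356 = 712
  C-H: 8 × 428 = 3424
  C=C: 1 × 622 = 622
  H-H: 1 × 420 = 420
  Σ(broken) = 5178 kJ
Bonds formed (products):
  C-C: 3 × 356 = 1068
  C-H: 10 × 428 = 4280
  Σ(formed) = 5348 kJ
ΔH = Σ(broken) − Σ(formed) = 5178 − 5348 = −170 kJ
For 3× the reaction as written: 3 × (−170) = −510 kJ

ΔH = −510 kJ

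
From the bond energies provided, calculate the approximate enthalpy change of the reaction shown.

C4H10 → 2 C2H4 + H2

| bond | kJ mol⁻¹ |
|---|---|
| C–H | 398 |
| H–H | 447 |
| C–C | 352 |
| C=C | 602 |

Bonds broken (reactants):
  C–C: 3 × 352 = 1056
  C–H: 10 × 398 = 3980
  Σ(broken) = 5036 kJ
Bonds formed (products):
  C–H: 8 × 398 = 3184
  C=C: 2 × 602 = 1204
  H–H: 1 × 447 = 447
  Σ(formed) = 4835 kJ
ΔH = Σ(broken) − Σ(formed) = 5036 − 4835 = +201 kJ

ΔH ≈ +201 kJ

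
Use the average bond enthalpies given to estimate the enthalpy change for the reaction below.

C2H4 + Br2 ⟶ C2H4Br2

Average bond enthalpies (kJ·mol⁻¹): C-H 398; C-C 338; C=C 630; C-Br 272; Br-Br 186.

Bonds broken (reactants):
  Br-Br: 1 × 186 = 186
  C-H: 4 × 398 = 1592
  C=C: 1 × 630 = 630
  Σ(broken) = 2408 kJ
Bonds formed (products):
  C-Br: 2 × 272 = 544
  C-C: 1 × 338 = 338
  C-H: 4 × 398 = 1592
  Σ(formed) = 2474 kJ
ΔH = Σ(broken) − Σ(formed) = 2408 − 2474 = −66 kJ

ΔH ≈ −66 kJ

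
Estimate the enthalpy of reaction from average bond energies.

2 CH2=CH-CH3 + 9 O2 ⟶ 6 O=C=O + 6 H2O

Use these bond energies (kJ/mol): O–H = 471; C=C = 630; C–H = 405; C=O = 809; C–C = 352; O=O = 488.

ΔH ≈ −4144 kJ

Bonds broken (reactants):
  C–C: 2 × 352 = 704
  C–H: 12 × 405 = 4860
  C=C: 2 × 630 = 1260
  O=O: 9 × 488 = 4392
  Σ(broken) = 11216 kJ
Bonds formed (products):
  C=O: 12 × 809 = 9708
  O–H: 12 × 471 = 5652
  Σ(formed) = 15360 kJ
ΔH = Σ(broken) − Σ(formed) = 11216 − 15360 = −4144 kJ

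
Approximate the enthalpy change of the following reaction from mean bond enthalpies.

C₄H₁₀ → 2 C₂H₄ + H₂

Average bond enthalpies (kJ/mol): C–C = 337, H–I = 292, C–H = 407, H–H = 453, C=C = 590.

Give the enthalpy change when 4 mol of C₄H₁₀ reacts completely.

Bonds broken (reactants):
  C–C: 3 × 337 = 1011
  C–H: 10 × 407 = 4070
  Σ(broken) = 5081 kJ
Bonds formed (products):
  C–H: 8 × 407 = 3256
  C=C: 2 × 590 = 1180
  H–H: 1 × 453 = 453
  Σ(formed) = 4889 kJ
ΔH = Σ(broken) − Σ(formed) = 5081 − 4889 = +192 kJ
For 4× the reaction as written: 4 × (+192) = +768 kJ

ΔH = +768 kJ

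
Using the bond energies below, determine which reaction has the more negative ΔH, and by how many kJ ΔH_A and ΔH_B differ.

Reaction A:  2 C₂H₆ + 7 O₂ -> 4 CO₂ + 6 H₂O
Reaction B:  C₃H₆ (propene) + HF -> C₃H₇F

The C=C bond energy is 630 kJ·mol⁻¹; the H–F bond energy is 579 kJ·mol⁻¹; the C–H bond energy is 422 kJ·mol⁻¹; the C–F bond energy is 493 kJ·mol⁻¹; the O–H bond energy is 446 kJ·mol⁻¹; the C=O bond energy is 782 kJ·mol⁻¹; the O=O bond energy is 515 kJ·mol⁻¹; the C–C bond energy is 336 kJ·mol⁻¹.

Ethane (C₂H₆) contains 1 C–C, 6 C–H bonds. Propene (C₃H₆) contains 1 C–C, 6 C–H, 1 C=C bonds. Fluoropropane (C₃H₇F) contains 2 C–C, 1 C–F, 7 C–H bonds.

Reaction A, by 2225 kJ

Reaction A:
  Bonds broken (reactants):
    C–C: 2 × 336 = 672
    C–H: 12 × 422 = 5064
    O=O: 7 × 515 = 3605
    Σ(broken) = 9341 kJ
  Bonds formed (products):
    C=O: 8 × 782 = 6256
    O–H: 12 × 446 = 5352
    Σ(formed) = 11608 kJ
  ΔH_A = 9341 − 11608 = −2267 kJ
Reaction B:
  Bonds broken (reactants):
    C–C: 1 × 336 = 336
    C–H: 6 × 422 = 2532
    C=C: 1 × 630 = 630
    H–F: 1 × 579 = 579
    Σ(broken) = 4077 kJ
  Bonds formed (products):
    C–C: 2 × 336 = 672
    C–F: 1 × 493 = 493
    C–H: 7 × 422 = 2954
    Σ(formed) = 4119 kJ
  ΔH_B = 4077 − 4119 = −42 kJ
ΔH_A − ΔH_B = −2225 kJ, so reaction A has the more negative ΔH; |ΔH_A − ΔH_B| = 2225 kJ.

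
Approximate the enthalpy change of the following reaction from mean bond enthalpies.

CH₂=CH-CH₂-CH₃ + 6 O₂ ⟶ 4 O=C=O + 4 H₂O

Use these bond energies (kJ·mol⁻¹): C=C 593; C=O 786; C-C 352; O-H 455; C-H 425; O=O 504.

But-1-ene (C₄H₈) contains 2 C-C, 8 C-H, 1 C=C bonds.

Bonds broken (reactants):
  C-C: 2 × 352 = 704
  C-H: 8 × 425 = 3400
  C=C: 1 × 593 = 593
  O=O: 6 × 504 = 3024
  Σ(broken) = 7721 kJ
Bonds formed (products):
  C=O: 8 × 786 = 6288
  O-H: 8 × 455 = 3640
  Σ(formed) = 9928 kJ
ΔH = Σ(broken) − Σ(formed) = 7721 − 9928 = −2207 kJ

ΔH ≈ −2207 kJ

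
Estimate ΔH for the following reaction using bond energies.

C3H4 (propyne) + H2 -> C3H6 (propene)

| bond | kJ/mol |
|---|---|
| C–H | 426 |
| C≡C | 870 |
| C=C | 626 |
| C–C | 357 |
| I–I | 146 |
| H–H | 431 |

Bonds broken (reactants):
  C≡C: 1 × 870 = 870
  C–C: 1 × 357 = 357
  C–H: 4 × 426 = 1704
  H–H: 1 × 431 = 431
  Σ(broken) = 3362 kJ
Bonds formed (products):
  C–C: 1 × 357 = 357
  C–H: 6 × 426 = 2556
  C=C: 1 × 626 = 626
  Σ(formed) = 3539 kJ
ΔH = Σ(broken) − Σ(formed) = 3362 − 3539 = −177 kJ

ΔH ≈ −177 kJ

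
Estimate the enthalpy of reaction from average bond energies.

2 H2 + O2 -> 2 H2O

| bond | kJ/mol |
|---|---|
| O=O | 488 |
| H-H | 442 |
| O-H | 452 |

Bonds broken (reactants):
  H-H: 2 × 442 = 884
  O=O: 1 × 488 = 488
  Σ(broken) = 1372 kJ
Bonds formed (products):
  O-H: 4 × 452 = 1808
  Σ(formed) = 1808 kJ
ΔH = Σ(broken) − Σ(formed) = 1372 − 1808 = −436 kJ

ΔH ≈ −436 kJ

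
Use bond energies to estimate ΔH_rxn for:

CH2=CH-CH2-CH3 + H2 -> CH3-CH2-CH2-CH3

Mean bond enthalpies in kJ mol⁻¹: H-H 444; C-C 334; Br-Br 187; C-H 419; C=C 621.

Bonds broken (reactants):
  C-C: 2 × 334 = 668
  C-H: 8 × 419 = 3352
  C=C: 1 × 621 = 621
  H-H: 1 × 444 = 444
  Σ(broken) = 5085 kJ
Bonds formed (products):
  C-C: 3 × 334 = 1002
  C-H: 10 × 419 = 4190
  Σ(formed) = 5192 kJ
ΔH = Σ(broken) − Σ(formed) = 5085 − 5192 = −107 kJ

ΔH ≈ −107 kJ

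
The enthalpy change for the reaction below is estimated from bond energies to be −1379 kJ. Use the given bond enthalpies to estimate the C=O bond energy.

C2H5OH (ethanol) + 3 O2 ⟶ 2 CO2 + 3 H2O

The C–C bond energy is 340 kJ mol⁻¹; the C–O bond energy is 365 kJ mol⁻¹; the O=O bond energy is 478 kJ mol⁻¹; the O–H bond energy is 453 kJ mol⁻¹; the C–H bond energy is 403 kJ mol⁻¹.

Let D be the C=O bond energy.
Σ(broken) = 1×340 + 5×403 + 1×365 + 1×453 + 3×478 = 4607
Σ(formed) = 4×D + 6×453 = 2718 + 4D
ΔH = Σ(broken) − Σ(formed) = (4607) − (2718 + 4D) = +1889 − 4D
Setting this equal to −1379 kJ gives 4D = 3268, so D = 817 kJ/mol.

D(C=O) ≈ 817 kJ/mol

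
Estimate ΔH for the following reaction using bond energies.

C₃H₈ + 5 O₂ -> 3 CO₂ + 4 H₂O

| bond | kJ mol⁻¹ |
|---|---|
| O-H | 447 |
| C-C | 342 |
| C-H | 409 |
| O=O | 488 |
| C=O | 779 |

Bonds broken (reactants):
  C-C: 2 × 342 = 684
  C-H: 8 × 409 = 3272
  O=O: 5 × 488 = 2440
  Σ(broken) = 6396 kJ
Bonds formed (products):
  C=O: 6 × 779 = 4674
  O-H: 8 × 447 = 3576
  Σ(formed) = 8250 kJ
ΔH = Σ(broken) − Σ(formed) = 6396 − 8250 = −1854 kJ

ΔH ≈ −1854 kJ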